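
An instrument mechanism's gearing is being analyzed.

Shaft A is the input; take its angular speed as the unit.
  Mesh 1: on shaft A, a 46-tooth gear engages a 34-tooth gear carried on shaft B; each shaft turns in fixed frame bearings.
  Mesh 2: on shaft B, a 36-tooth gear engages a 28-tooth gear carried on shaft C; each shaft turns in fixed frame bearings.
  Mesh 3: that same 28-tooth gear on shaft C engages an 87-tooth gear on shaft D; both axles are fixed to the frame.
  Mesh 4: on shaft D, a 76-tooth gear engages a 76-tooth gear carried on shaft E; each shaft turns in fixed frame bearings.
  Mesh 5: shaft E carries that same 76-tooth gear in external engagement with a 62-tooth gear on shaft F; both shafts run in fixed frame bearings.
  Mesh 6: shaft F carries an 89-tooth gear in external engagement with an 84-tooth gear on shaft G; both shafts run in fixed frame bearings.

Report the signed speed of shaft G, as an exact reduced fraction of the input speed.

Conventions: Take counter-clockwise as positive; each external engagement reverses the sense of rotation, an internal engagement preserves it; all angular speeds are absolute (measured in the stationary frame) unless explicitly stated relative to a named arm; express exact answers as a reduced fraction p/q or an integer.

77786/106981

6-mesh fixed-axis compound train (all bearings frame-fixed)
mesh 1 [46T→34T]: |ω|/ω_in = 1×46/34 = 23/17, sense flips to −
mesh 2 [36T→28T]: |ω|/ω_in = (23/17)×36/28 = 207/119, sense flips to +
mesh 3 [28T→87T]: |ω|/ω_in = (207/119)×28/87 = 276/493, sense flips to −
mesh 4 [76T→76T]: |ω|/ω_in = (276/493)×76/76 = 276/493, sense flips to +
mesh 5 [76T→62T]: |ω|/ω_in = (276/493)×76/62 = 10488/15283, sense flips to −
mesh 6 [89T→84T]: |ω|/ω_in = (10488/15283)×89/84 = 77786/106981, sense flips to +
signed output speed (× input speed) = 77786/106981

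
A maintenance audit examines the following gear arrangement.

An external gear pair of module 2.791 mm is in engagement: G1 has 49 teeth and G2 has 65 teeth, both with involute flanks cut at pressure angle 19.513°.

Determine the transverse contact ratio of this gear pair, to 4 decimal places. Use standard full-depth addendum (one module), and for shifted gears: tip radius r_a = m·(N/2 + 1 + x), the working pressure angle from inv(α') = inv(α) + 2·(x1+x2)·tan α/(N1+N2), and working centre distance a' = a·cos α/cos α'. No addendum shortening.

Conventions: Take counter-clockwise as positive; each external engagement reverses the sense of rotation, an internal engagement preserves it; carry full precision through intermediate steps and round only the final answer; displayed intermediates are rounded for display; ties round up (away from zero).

1.8017

single-mesh involute tooth geometry (49T engaging 65T at module 2.791)
base radii: r_b1 = 64.452173, r_b2 = 85.497781
tip radii: r_a1 = 71.170500, r_a2 = 93.498500
no profile shift: α' = α, a' = a
action lengths: √(r_a1²−r_b1²) = 30.185384, √(r_a2²−r_b2²) = 37.843084
base pitch p_b = π·m·cos α = 8.264591
CR = (30.185384 + 37.843084 − 159.087000·sin 19.51300°)/8.264591 = 1.801676
contact ratio ≈ 1.8017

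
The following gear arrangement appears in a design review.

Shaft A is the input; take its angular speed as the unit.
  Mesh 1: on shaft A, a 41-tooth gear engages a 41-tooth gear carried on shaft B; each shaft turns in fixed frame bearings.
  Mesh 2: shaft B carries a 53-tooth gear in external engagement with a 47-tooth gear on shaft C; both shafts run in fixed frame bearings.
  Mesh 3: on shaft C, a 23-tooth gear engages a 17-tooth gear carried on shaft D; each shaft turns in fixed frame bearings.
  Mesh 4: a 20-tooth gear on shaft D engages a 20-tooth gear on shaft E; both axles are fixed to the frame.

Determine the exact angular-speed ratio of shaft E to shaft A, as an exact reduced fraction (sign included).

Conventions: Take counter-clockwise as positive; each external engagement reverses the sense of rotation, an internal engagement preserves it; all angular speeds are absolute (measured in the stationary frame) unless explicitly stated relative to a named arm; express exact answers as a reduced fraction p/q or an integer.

class = fixed-axis compound train [4 meshes; 4 ratios multiply, 4 sense flips]
mesh 1 [41T→41T]: running ratio 1, sense −
mesh 2 [53T→47T]: running ratio 53/47, sense +
mesh 3 [23T→17T]: running ratio 1219/799, sense −
mesh 4 [20T→20T]: running ratio 1219/799, sense +
ω_out/ω_in = 1219/799

1219/799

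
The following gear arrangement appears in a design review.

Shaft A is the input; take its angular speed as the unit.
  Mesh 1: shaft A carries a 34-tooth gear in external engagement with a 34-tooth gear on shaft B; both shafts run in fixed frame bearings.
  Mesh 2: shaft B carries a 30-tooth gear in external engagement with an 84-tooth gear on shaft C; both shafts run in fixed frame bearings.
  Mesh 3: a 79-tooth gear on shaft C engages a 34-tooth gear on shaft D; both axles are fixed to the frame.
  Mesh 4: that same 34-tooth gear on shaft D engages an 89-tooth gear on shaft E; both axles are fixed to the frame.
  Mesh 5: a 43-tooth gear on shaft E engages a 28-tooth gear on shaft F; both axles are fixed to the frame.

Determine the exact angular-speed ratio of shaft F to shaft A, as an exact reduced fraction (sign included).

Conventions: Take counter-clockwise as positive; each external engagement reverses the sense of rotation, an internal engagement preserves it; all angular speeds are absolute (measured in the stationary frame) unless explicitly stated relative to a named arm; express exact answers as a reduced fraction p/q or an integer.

-16985/34888

class = fixed-axis compound train [5 meshes; 5 ratios multiply, 5 sense flips]
mesh 1 [34T→34T]: running ratio 1, sense −
mesh 2 [30T→84T]: running ratio 5/14, sense +
mesh 3 [79T→34T]: running ratio 395/476, sense −
mesh 4 [34T→89T]: running ratio 395/1246, sense +
mesh 5 [43T→28T]: running ratio 16985/34888, sense −
ω_out/ω_in = -16985/34888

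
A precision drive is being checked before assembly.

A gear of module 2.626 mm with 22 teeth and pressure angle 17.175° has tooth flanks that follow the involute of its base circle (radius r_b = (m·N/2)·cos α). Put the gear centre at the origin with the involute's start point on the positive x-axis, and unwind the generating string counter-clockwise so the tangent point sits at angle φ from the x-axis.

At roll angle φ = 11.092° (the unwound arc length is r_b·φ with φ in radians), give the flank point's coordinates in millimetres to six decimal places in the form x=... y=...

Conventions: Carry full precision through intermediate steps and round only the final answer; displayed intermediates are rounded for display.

single-mesh involute tooth geometry (22T wheel at module 2.626)
pitch radius r_p = m·N/2 = 2.626·22/2 = 28.886000
base radius r_b = r_p·cos α = 28.886000·cos 17.175° = 27.597895
roll angle φ = 11.092° = 0.19359192 rad
x = r_b·(cos φ + φ·sin φ) = 28.110214
y = r_b·(sin φ − φ·cos φ) = 0.066495

x=28.110214 y=0.066495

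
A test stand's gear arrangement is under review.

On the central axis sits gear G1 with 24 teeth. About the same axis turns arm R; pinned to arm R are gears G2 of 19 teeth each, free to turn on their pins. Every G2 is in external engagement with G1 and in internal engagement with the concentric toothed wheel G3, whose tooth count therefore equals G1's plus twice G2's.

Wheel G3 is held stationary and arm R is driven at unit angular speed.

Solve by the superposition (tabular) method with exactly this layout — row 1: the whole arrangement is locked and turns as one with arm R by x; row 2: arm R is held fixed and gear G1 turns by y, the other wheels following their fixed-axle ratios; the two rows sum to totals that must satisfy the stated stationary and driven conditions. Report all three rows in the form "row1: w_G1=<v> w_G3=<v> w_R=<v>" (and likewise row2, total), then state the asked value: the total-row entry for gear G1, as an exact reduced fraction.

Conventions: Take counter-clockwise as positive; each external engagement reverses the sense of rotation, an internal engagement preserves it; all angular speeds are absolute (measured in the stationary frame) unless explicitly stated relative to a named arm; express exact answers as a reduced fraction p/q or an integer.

row1: w_G1=1 w_G3=1 w_R=1
row2: w_G1=31/12 w_G3=-1 w_R=0
total: w_G1=43/12 w_G3=0 w_R=1
asked value: 43/12

recognized (axles ride arm R): planetary set, 24/19/62 teeth
superposition row 1 [locked train]: every member turns x
superposition row 2 [arm held]: sun y, ring −(24/62)·y, arm 0
boundary: total ω_ring = x − (24/62)·y = 0 and total ω_arm = x = 1  ⇒  y = 31/12, x = 1
row 2 ring = −(24/62)·31/12 = -1
totals (row 1 + row 2): sun 1 + 31/12 = 43/12, ring 1 + (-1) = 0, arm 1 + 0 = 1
asked cell (total, sun) = 43/12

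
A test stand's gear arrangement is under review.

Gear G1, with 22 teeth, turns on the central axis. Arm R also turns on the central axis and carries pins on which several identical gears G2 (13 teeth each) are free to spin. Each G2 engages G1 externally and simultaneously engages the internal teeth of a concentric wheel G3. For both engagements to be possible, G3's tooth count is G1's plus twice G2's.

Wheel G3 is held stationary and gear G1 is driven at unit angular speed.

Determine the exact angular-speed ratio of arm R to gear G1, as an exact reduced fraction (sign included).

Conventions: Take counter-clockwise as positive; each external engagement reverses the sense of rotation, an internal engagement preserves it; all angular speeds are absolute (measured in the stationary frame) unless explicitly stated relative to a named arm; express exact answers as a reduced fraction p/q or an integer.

recognized (axles ride arm R): planetary set, 22/13/48 teeth
ring teeth: 22 + 2·13 = 48
22(ω_sun−ω_arm) = −48(ω_ring−ω_arm),  ω_ring = 0, ω_sun = 1
22(1−ω_arm) = −48(0−ω_arm)  ⇒  70·ω_arm = 22  ⇒  ω_arm = 11/35
ω_out/ω_in = 11/35

11/35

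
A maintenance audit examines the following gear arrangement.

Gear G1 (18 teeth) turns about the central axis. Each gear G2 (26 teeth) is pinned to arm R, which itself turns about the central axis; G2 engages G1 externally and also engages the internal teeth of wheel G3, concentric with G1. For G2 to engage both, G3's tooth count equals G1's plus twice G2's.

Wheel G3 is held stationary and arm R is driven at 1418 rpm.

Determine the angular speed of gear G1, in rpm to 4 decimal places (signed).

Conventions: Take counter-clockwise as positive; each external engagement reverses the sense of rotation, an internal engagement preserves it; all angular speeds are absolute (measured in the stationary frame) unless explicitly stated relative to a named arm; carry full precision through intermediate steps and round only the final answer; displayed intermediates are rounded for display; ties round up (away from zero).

planetary set (18T centre, 26T on arm, 70T internal) — Willis relation
normalise by the input: solve with ω_arm = 1, then scale by 1418 rpm
ring teeth: 18 + 2·26 = 70
18(ω_sun−ω_arm) = −70(ω_ring−ω_arm),  ω_ring = 0, ω_arm = 1
ω_sun = 1 − (70/18)(0−1) = 44/9
scale: ω_sun = 44/9 × 1418 rpm = +6932.4444 rpm

+6932.4444 rpm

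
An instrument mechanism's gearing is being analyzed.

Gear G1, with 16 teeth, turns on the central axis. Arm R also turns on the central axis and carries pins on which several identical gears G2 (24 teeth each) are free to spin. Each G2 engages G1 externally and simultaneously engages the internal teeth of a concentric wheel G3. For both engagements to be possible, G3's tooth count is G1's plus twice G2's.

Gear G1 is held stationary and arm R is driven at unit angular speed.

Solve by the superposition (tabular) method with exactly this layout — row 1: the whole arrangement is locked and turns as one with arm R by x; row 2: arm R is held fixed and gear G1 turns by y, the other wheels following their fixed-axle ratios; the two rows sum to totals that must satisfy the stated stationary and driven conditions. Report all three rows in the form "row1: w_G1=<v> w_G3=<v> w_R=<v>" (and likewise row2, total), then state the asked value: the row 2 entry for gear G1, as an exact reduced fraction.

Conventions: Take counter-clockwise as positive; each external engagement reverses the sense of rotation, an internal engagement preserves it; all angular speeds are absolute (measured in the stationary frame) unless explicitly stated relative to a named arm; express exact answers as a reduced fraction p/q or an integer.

row1: w_G1=1 w_G3=1 w_R=1
row2: w_G1=-1 w_G3=1/4 w_R=0
total: w_G1=0 w_G3=5/4 w_R=1
asked value: -1

recognized (axles ride arm R): planetary set, 16/24/64 teeth
row 1: whole set turns with the arm by x
superposition row 2 [arm held]: sun y, ring −(16/64)·y, arm 0
boundary: total ω_sun = x + y = 0 and total ω_arm = x = 1  ⇒  y = -1, x = 1
row 2 ring = −(16/64)·(-1) = 1/4
totals (row 1 + row 2): sun 1 + (-1) = 0, ring 1 + 1/4 = 5/4, arm 1 + 0 = 1
asked cell (row2, sun) = -1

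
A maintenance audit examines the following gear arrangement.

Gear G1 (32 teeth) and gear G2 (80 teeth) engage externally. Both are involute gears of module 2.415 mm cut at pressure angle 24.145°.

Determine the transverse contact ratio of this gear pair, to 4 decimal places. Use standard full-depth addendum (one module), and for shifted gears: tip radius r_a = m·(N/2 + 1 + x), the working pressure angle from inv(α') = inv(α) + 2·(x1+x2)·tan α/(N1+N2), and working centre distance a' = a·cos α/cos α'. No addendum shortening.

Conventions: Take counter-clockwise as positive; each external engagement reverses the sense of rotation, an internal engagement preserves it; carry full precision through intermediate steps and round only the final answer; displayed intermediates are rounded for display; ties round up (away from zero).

recognized (one external pair, fixed centres): single-mesh tooth geometry, m = 2.415, N1 = 32, N2 = 80
base radii: r_b1 = 35.259510, r_b2 = 88.148775
tip radii: r_a1 = 41.055000, r_a2 = 99.015000
no profile shift: α' = α, a' = a
action lengths: √(r_a1²−r_b1²) = 21.030454, √(r_a2²−r_b2²) = 45.097270
base pitch p_b = π·m·cos α = 6.923189
CR = (21.030454 + 45.097270 − 135.240000·sin 24.14500°)/6.923189 = 1.561155
contact ratio ≈ 1.5612

1.5612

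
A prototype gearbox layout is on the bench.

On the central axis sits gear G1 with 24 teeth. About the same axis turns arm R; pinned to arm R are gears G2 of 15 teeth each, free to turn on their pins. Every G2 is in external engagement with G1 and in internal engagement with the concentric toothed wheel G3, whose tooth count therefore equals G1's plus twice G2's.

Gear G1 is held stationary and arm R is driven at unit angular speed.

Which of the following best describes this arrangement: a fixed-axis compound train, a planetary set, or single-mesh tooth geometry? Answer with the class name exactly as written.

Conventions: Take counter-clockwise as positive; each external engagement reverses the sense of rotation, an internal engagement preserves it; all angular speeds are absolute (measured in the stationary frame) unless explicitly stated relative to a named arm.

planetary set (24T centre, 15T on arm, 54T internal) — Willis relation
classification: planetary set

planetary set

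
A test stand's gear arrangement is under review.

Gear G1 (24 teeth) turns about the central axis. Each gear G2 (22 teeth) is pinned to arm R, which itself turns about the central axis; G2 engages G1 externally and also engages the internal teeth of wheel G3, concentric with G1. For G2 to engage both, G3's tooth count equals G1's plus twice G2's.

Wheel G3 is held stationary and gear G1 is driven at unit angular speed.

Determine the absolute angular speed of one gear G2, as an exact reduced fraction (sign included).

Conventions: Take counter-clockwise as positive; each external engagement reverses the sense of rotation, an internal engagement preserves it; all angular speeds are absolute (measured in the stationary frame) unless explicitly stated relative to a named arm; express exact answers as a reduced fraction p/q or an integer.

planetary set (24T centre, 22T on arm, 68T internal) — Willis relation
ring teeth: 24 + 2·22 = 68
24(ω_sun−ω_arm) = −68(ω_ring−ω_arm),  ω_ring = 0, ω_sun = 1
24(1−ω_arm) = −68(0−ω_arm)  ⇒  92·ω_arm = 24  ⇒  ω_arm = 6/23
sun–planet mesh: 24·(1−6/23) = −22·(ω_p−ω_arm)  ⇒  ω_p−ω_arm = -204/253
ω_p = 6/23 − 204/253 = -6/11
exact speed ratio = -6/11

-6/11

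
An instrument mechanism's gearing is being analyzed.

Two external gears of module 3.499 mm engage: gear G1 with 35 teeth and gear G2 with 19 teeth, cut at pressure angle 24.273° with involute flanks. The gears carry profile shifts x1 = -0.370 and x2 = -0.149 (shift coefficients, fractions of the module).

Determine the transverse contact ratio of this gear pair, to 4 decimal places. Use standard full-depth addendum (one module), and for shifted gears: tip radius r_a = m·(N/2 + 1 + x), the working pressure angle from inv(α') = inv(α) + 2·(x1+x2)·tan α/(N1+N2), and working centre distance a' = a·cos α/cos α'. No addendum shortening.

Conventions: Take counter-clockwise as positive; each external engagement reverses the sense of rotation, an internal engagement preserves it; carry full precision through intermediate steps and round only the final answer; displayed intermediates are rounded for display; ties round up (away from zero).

single-mesh involute tooth geometry (35T engaging 19T at module 3.499)
base radii: r_b1 = 55.819369, r_b2 = 30.301943
tip radii: r_a1 = 63.436870, r_a2 = 36.218149
inv(α') = inv(24.273°) + 2·(-0.370-0.149)·tan α/(35+19) = 0.01863809  ⇒  α' = 21.49017°
a' = a·cos α / cos α' = 94.4730·cos 24.273°/cos 21.49017° = 92.555751
action lengths: √(r_a1²−r_b1²) = 30.140247, √(r_a2²−r_b2²) = 19.838008
base pitch p_b = π·m·cos α = 10.020670
CR = (30.140247 + 19.838008 − 92.555751·sin 21.49017°)/10.020670 = 1.603808
contact ratio ≈ 1.6038

1.6038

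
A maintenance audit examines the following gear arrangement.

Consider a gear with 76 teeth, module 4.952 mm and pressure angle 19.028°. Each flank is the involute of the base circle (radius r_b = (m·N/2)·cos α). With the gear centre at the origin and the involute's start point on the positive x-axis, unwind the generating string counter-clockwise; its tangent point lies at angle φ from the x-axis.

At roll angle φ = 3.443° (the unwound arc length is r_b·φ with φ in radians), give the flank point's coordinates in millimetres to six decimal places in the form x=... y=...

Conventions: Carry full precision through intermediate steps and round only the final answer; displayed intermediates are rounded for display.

x=178.214842 y=0.012863

single-mesh involute tooth geometry (76T wheel at module 4.952)
pitch radius r_p = m·N/2 = 4.952·76/2 = 188.176000
base radius r_b = r_p·cos α = 188.176000·cos 19.028° = 177.893943
roll angle φ = 3.443° = 0.06009169 rad
x = r_b·(cos φ + φ·sin φ) = 178.214842
y = r_b·(sin φ − φ·cos φ) = 0.012863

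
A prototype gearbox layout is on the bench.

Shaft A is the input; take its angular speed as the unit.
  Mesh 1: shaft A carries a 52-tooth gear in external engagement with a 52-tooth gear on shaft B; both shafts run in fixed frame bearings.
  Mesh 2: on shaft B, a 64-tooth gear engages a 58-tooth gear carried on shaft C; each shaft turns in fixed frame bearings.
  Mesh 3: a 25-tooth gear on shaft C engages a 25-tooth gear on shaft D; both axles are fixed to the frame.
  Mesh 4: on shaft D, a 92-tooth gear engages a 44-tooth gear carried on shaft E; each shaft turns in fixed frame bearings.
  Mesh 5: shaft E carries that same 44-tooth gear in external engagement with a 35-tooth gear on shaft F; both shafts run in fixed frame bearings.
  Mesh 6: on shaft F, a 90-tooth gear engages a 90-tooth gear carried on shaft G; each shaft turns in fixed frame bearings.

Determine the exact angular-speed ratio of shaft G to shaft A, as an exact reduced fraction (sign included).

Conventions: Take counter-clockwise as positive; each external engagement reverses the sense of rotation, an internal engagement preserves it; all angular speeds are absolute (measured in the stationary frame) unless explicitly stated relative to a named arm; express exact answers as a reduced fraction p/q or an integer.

class = fixed-axis compound train [6 meshes; 6 ratios multiply, 6 sense flips]
mesh 1 [52T→52T]: running ratio 1, sense −
mesh 2 [64T→58T]: running ratio 32/29, sense +
mesh 3 [25T→25T]: running ratio 32/29, sense −
mesh 4 [92T→44T]: running ratio 736/319, sense +
mesh 5 [44T→35T]: running ratio 2944/1015, sense −
mesh 6 [90T→90T]: running ratio 2944/1015, sense +
ω_out/ω_in = 2944/1015

2944/1015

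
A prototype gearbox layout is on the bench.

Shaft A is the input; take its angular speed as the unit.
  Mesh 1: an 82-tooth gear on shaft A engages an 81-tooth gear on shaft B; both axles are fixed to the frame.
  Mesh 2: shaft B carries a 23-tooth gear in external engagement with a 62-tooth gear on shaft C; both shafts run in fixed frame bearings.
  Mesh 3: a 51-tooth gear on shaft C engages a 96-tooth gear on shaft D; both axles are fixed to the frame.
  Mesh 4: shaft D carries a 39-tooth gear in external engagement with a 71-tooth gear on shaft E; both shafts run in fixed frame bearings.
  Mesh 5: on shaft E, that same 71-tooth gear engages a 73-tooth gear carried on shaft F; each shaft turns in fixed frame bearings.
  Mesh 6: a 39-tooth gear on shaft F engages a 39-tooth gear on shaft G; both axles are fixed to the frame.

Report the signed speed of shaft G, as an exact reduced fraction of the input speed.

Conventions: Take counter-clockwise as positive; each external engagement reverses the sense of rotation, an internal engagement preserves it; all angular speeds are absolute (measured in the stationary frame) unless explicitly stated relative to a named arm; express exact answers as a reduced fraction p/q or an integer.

208403/1955232

6-mesh fixed-axis compound train (all bearings frame-fixed)
mesh 1 [82T→81T]: |ω|/ω_in = 1×82/81 = 82/81, sense flips to −
mesh 2 [23T→62T]: |ω|/ω_in = (82/81)×23/62 = 943/2511, sense flips to +
mesh 3 [51T→96T]: |ω|/ω_in = (943/2511)×51/96 = 16031/80352, sense flips to −
mesh 4 [39T→71T]: |ω|/ω_in = (16031/80352)×39/71 = 208403/1901664, sense flips to +
mesh 5 [71T→73T]: |ω|/ω_in = (208403/1901664)×71/73 = 208403/1955232, sense flips to −
mesh 6 [39T→39T]: |ω|/ω_in = (208403/1955232)×39/39 = 208403/1955232, sense flips to +
signed output speed (× input speed) = 208403/1955232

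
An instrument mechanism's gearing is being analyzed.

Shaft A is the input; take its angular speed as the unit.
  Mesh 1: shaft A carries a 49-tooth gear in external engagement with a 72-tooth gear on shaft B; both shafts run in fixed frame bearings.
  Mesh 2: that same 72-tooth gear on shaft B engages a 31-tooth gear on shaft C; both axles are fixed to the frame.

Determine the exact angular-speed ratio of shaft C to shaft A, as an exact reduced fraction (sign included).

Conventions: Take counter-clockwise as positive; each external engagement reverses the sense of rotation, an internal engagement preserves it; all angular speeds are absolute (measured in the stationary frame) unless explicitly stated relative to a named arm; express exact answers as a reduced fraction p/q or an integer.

49/31

class = fixed-axis compound train [2 meshes; 2 ratios multiply, 2 sense flips]
mesh 1 [49T→72T]: running ratio 49/72, sense −
mesh 2 [72T→31T]: running ratio 49/31, sense +
ω_out/ω_in = 49/31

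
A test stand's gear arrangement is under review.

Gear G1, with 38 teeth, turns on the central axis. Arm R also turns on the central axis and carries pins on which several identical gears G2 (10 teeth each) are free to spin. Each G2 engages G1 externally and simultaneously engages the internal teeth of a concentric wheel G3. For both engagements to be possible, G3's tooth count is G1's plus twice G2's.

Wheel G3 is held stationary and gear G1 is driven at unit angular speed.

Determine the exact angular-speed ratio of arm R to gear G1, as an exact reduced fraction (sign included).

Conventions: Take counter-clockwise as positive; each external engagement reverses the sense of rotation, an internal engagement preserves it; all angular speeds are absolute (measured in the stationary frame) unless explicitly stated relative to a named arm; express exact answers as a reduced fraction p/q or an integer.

19/48

planetary set (38T centre, 10T on arm, 58T internal) — Willis relation
ring teeth: 38 + 2·10 = 58
38(ω_sun−ω_arm) = −58(ω_ring−ω_arm),  ω_ring = 0, ω_sun = 1
38(1−ω_arm) = −58(0−ω_arm)  ⇒  96·ω_arm = 38  ⇒  ω_arm = 19/48
ω_out/ω_in = 19/48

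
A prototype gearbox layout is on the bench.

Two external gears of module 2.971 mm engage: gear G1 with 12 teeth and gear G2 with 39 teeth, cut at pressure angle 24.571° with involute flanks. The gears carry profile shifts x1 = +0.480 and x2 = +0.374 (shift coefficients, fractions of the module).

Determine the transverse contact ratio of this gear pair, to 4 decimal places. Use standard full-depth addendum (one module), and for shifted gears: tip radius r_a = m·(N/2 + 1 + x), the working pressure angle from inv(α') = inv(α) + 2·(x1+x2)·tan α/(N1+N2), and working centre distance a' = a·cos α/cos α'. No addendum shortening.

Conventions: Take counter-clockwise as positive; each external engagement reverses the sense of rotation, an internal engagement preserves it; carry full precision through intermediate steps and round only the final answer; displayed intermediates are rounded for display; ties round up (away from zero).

recognized (one external pair, fixed centres): single-mesh tooth geometry, m = 2.971, N1 = 12, N2 = 39
base radii: r_b1 = 16.211797, r_b2 = 52.688339
tip radii: r_a1 = 22.223080, r_a2 = 62.016654
inv(α') = inv(24.571°) + 2·(+0.480+0.374)·tan α/(12+39) = 0.04369131  ⇒  α' = 28.13583°
a' = a·cos α / cos α' = 75.7605·cos 24.571°/cos 28.13583° = 78.132937
action lengths: √(r_a1²−r_b1²) = 15.200096, √(r_a2²−r_b2²) = 32.710920
base pitch p_b = π·m·cos α = 8.488477
CR = (15.200096 + 32.710920 − 78.132937·sin 28.13583°)/8.488477 = 1.303695
contact ratio ≈ 1.3037

1.3037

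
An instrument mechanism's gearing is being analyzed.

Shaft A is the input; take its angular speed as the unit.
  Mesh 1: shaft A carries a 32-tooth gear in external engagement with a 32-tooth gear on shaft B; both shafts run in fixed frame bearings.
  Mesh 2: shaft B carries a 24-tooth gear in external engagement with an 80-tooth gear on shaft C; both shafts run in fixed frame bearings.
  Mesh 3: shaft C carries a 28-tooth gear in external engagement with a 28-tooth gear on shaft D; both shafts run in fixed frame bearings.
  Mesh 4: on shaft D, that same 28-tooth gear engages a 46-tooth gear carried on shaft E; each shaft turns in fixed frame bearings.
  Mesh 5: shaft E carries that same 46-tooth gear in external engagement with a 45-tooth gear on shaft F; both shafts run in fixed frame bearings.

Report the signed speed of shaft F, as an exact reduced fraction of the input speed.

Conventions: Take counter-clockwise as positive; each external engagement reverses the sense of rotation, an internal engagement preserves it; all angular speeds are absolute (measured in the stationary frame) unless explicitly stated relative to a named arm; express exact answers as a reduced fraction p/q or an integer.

5-mesh fixed-axis compound train (all bearings frame-fixed)
mesh 1 [32T→32T]: |ω|/ω_in = 1×32/32 = 1, sense flips to −
mesh 2 [24T→80T]: |ω|/ω_in = 1×24/80 = 3/10, sense flips to +
mesh 3 [28T→28T]: |ω|/ω_in = (3/10)×28/28 = 3/10, sense flips to −
mesh 4 [28T→46T]: |ω|/ω_in = (3/10)×28/46 = 21/115, sense flips to +
mesh 5 [46T→45T]: |ω|/ω_in = (21/115)×46/45 = 14/75, sense flips to −
signed output speed (× input speed) = -14/75

-14/75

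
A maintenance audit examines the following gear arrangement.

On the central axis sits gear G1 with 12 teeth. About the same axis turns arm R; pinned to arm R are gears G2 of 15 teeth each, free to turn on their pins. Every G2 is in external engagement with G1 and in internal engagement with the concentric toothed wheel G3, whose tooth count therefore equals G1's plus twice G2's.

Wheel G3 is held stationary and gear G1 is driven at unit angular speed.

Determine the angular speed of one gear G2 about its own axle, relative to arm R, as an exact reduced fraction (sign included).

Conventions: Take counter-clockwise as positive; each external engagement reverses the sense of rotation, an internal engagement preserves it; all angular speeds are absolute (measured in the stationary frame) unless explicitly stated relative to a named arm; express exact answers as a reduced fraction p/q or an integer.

-28/45

topology: planetary set — G1 12T / G2 15T / G3 42T, arm = carrier (Willis)
ring teeth: 12 + 2·15 = 42
12(ω_sun−ω_arm) = −42(ω_ring−ω_arm),  ω_ring = 0, ω_sun = 1
12(1−ω_arm) = −42(0−ω_arm)  ⇒  54·ω_arm = 12  ⇒  ω_arm = 2/9
sun–planet mesh: 12·(1−2/9) = −15·(ω_p−ω_arm)  ⇒  ω_p−ω_arm = -28/45
exact speed ratio = -28/45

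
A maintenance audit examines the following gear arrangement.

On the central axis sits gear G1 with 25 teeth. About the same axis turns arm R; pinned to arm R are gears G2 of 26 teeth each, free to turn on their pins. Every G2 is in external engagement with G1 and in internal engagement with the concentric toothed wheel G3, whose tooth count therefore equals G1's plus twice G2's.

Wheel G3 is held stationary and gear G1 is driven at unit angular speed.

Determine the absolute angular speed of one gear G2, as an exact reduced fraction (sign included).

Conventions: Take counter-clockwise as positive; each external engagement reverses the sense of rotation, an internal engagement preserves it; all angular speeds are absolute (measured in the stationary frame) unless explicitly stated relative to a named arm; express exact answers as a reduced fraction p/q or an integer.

planetary set (25T centre, 26T on arm, 77T internal) — Willis relation
ring teeth: 25 + 2·26 = 77
25(ω_sun−ω_arm) = −77(ω_ring−ω_arm),  ω_ring = 0, ω_sun = 1
25(1−ω_arm) = −77(0−ω_arm)  ⇒  102·ω_arm = 25  ⇒  ω_arm = 25/102
sun–planet mesh: 25·(1−25/102) = −26·(ω_p−ω_arm)  ⇒  ω_p−ω_arm = -1925/2652
ω_p = 25/102 − 1925/2652 = -25/52
exact speed ratio = -25/52

-25/52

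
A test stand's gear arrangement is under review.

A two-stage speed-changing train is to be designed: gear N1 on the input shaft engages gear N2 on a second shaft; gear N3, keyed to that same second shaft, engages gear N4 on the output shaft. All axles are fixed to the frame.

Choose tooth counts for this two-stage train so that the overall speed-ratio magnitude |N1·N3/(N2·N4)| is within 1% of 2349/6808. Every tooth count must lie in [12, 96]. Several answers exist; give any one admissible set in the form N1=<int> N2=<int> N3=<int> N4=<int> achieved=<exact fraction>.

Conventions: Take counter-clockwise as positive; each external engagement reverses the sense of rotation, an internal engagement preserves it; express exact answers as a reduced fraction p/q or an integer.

topology: fixed-axis compound train — 2 stages, target 2349/6808
target = 2349/6808 in lowest terms: an exact hit needs N1·N3 = k·2349 and N2·N4 = k·6808 for one integer k, every count in [12, 96]; additionally prefer no 1:1 stage (N1 ≠ N2, N3 ≠ N4)
k = 1: N1·N3 = 2349 = 27·87, N2·N4 = 6808 = 74·92
achieved = 27·87/(74·92) = 2349/6808; |achieved − target| = 0 ≤ 2349/680800 ✓

N1=27 N2=74 N3=87 N4=92 achieved=2349/6808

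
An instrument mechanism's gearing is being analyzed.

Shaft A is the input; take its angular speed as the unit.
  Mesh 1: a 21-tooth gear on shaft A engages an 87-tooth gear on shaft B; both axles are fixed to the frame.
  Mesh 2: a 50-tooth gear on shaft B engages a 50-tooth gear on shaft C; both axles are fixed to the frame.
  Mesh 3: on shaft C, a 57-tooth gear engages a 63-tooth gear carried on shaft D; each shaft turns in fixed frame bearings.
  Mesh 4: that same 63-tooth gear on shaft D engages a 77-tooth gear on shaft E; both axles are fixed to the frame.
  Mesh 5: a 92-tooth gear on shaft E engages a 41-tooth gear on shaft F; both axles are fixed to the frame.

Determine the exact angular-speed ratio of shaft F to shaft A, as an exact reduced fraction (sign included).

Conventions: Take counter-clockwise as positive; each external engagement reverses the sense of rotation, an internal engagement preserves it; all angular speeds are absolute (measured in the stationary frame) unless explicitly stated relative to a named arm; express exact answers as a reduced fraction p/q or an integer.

class = fixed-axis compound train [5 meshes; 5 ratios multiply, 5 sense flips]
mesh 1 [21T→87T]: running ratio 7/29, sense −
mesh 2 [50T→50T]: running ratio 7/29, sense +
mesh 3 [57T→63T]: running ratio 19/87, sense −
mesh 4 [63T→77T]: running ratio 57/319, sense +
mesh 5 [92T→41T]: running ratio 5244/13079, sense −
ω_out/ω_in = -5244/13079

-5244/13079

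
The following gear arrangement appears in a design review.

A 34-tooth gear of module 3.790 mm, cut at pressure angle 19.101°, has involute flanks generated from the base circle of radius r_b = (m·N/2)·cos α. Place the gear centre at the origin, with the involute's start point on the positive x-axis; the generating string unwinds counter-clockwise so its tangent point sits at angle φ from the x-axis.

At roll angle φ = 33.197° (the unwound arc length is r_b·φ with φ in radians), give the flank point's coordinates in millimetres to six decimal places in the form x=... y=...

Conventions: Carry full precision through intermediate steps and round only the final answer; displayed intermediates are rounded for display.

x=70.260090 y=3.816377

single-mesh involute tooth geometry (34T wheel at module 3.790)
pitch radius r_p = m·N/2 = 3.790·34/2 = 64.430000
base radius r_b = r_p·cos α = 64.430000·cos 19.101° = 60.882690
roll angle φ = 33.197° = 0.57939695 rad
x = r_b·(cos φ + φ·sin φ) = 70.260090
y = r_b·(sin φ − φ·cos φ) = 3.816377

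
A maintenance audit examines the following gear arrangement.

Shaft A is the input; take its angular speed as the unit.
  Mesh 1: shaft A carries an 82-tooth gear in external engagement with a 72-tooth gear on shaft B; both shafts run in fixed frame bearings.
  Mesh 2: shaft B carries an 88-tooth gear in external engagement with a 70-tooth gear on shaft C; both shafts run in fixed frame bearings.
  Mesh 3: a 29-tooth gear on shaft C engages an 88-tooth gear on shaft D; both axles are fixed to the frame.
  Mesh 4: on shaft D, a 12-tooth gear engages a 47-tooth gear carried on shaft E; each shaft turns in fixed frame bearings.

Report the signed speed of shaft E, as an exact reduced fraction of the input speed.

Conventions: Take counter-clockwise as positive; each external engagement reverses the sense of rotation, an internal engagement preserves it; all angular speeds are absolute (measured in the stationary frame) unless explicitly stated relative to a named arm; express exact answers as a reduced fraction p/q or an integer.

1189/9870

4-mesh fixed-axis compound train (all bearings frame-fixed)
mesh 1 [82T→72T]: |ω|/ω_in = 1×82/72 = 41/36, sense flips to −
mesh 2 [88T→70T]: |ω|/ω_in = (41/36)×88/70 = 451/315, sense flips to +
mesh 3 [29T→88T]: |ω|/ω_in = (451/315)×29/88 = 1189/2520, sense flips to −
mesh 4 [12T→47T]: |ω|/ω_in = (1189/2520)×12/47 = 1189/9870, sense flips to +
signed output speed (× input speed) = 1189/9870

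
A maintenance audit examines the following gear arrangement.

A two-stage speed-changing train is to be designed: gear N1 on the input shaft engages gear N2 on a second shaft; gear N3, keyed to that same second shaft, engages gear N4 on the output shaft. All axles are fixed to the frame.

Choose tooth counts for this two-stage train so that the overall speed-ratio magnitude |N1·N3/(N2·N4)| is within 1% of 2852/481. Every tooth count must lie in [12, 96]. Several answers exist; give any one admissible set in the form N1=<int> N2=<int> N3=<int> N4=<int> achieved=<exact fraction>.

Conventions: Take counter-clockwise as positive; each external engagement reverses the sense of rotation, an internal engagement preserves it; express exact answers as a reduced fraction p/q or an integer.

2-stage fixed-axis compound train for ratio 2852/481
target = 2852/481 in lowest terms: an exact hit needs N1·N3 = k·2852 and N2·N4 = k·481 for one integer k, every count in [12, 96]; additionally prefer no 1:1 stage (N1 ≠ N2, N3 ≠ N4)
k = 1: N1·N3 = 2852 = 31·92, N2·N4 = 481 = 13·37
achieved = 31·92/(13·37) = 2852/481; |achieved − target| = 0 ≤ 713/12025 ✓

N1=31 N2=13 N3=92 N4=37 achieved=2852/481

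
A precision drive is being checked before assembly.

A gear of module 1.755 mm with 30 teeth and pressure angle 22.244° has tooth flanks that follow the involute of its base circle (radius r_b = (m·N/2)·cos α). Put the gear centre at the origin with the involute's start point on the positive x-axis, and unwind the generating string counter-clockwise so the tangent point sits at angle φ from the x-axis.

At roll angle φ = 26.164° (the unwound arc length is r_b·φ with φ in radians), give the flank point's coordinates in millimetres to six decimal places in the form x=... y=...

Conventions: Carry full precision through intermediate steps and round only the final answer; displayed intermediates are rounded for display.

x=26.775462 y=0.757395

single-mesh involute tooth geometry (30T wheel at module 1.755)
pitch radius r_p = m·N/2 = 1.755·30/2 = 26.325000
base radius r_b = r_p·cos α = 26.325000·cos 22.244° = 24.365897
roll angle φ = 26.164° = 0.45664795 rad
x = r_b·(cos φ + φ·sin φ) = 26.775462
y = r_b·(sin φ − φ·cos φ) = 0.757395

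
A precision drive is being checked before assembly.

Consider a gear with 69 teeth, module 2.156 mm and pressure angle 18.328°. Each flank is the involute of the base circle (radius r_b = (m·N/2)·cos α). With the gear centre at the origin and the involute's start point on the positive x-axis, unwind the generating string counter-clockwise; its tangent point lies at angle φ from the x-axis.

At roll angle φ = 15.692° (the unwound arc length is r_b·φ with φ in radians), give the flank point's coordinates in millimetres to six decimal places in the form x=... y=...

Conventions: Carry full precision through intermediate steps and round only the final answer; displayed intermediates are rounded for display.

topology: single-mesh involute geometry — m = 2.156, N = 69
pitch radius r_p = m·N/2 = 2.156·69/2 = 74.382000
base radius r_b = r_p·cos α = 74.382000·cos 18.328° = 70.608744
roll angle φ = 15.692° = 0.27387707 rad
x = r_b·(cos φ + φ·sin φ) = 73.207425
y = r_b·(sin φ − φ·cos φ) = 0.479892

x=73.207425 y=0.479892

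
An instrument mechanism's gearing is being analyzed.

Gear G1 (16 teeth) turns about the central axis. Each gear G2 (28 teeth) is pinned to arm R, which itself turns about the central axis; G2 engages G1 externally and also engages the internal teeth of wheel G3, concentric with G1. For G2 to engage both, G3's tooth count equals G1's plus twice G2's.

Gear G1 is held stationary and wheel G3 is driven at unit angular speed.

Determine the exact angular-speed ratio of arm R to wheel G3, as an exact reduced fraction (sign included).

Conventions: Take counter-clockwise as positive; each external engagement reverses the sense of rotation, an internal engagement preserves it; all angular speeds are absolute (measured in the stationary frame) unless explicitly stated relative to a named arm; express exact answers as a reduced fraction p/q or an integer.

9/11

class = planetary set [G3 = 16+2·28 = 72; Willis about the carrier]
ring teeth: 16 + 2·28 = 72
16(ω_sun−ω_arm) = −72(ω_ring−ω_arm),  ω_sun = 0, ω_ring = 1
16(0−ω_arm) = −72(1−ω_arm)  ⇒  88·ω_arm = 72  ⇒  ω_arm = 9/11
ω_out/ω_in = 9/11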